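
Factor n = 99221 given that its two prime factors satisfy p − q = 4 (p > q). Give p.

Since p = q + 4, we have 99221 = q(q + 4), so q² + 4q − 99221 = 0.
Discriminant: 4² + 4·99221 = 16 + 396884 = 396900; √396900 = 630.
q = (−4 + 630)/2 = 313, and p = q + 4 = 317.
Check: 313 · 317 = 99221.

317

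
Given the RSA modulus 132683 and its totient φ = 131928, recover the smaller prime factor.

277

φ(n) = (p−1)(q−1) = n − (p+q) + 1, so p + q = 132683 − 131928 + 1 = 756.
p and q are the roots of t² − 756t + 132683 = 0.
Discriminant: 756² − 4·132683 = 571536 − 530732 = 40804; √40804 = 202.
q = (756 − 202)/2 = 277, p = (756 + 202)/2 = 479.
Check: 277 · 479 = 132683.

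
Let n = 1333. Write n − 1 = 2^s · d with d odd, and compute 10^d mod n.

907

1333 − 1 = 1332 = 2^2 · 333, so d = 333.
10^1 ≡ 10 (mod 1333)
10^2 ≡ 10^2 = 100 ≡ 100 (mod 1333)
10^4 ≡ 100^2 = 10000 ≡ 669 (mod 1333)
10^8 ≡ 669^2 = 447561 ≡ 1006 (mod 1333)
10^16 ≡ 1006^2 = 1012036 ≡ 289 (mod 1333)
10^32 ≡ 289^2 = 83521 ≡ 875 (mod 1333)
10^64 ≡ 875^2 = 765625 ≡ 483 (mod 1333)
10^128 ≡ 483^2 = 233289 ≡ 14 (mod 1333)
10^256 ≡ 14^2 = 196 ≡ 196 (mod 1333)
333 = 256 + 64 + 8 + 4 + 1 in binary powers of 2.
So 10^333 ≡ 196 · 483 · 1006 · 669 · 10 ≡ 907 (mod 1333).
Squaring chain: 907 → 188; never reaches −1, so base 10 is a Miller–Rabin witness that 1333 is composite.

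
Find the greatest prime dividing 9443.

9443 = 7 · 1349
1349 = 19 · 71
71 is prime.
So 9443 = 7 · 19 · 71; the largest prime factor is 71.

71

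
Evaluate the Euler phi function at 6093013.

Factor: 6093013 = 157 · 197^2.
φ(6093013) = (157−1) · 197^1·(197−1) = 156 · 38612 = 6023472.

6023472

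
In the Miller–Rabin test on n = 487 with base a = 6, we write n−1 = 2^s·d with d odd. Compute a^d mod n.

487 − 1 = 486 = 2^1 · 243, so d = 243.
6^1 ≡ 6 (mod 487)
6^2 ≡ 6^2 = 36 ≡ 36 (mod 487)
6^4 ≡ 36^2 = 1296 ≡ 322 (mod 487)
6^8 ≡ 322^2 = 103684 ≡ 440 (mod 487)
6^16 ≡ 440^2 = 193600 ≡ 261 (mod 487)
6^32 ≡ 261^2 = 68121 ≡ 428 (mod 487)
6^64 ≡ 428^2 = 183184 ≡ 72 (mod 487)
6^128 ≡ 72^2 = 5184 ≡ 314 (mod 487)
243 = 128 + 64 + 32 + 16 + 2 + 1 in binary powers of 2.
So 6^243 ≡ 314 · 72 · 428 · 261 · 36 · 6 ≡ 486 (mod 487).
Since 6^d ≡ 486 (mod 487), base 6 does not prove 487 composite.

486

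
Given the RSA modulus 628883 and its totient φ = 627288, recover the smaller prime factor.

φ(n) = (p−1)(q−1) = n − (p+q) + 1, so p + q = 628883 − 627288 + 1 = 1596.
p and q are the roots of t² − 1596t + 628883 = 0.
Discriminant: 1596² − 4·628883 = 2547216 − 2515532 = 31684; √31684 = 178.
q = (1596 − 178)/2 = 709, p = (1596 + 178)/2 = 887.
Check: 709 · 887 = 628883.

709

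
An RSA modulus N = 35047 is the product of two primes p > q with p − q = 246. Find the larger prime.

347

Since p = q + 246, we have 35047 = q(q + 246), so q² + 246q − 35047 = 0.
Discriminant: 246² + 4·35047 = 60516 + 140188 = 200704; √200704 = 448.
q = (−246 + 448)/2 = 101, and p = q + 246 = 347.
Check: 101 · 347 = 35047.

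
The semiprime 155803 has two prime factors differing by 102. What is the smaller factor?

347

Since p = q + 102, we have 155803 = q(q + 102), so q² + 102q − 155803 = 0.
Discriminant: 102² + 4·155803 = 10404 + 623212 = 633616; √633616 = 796.
q = (−102 + 796)/2 = 347, and p = q + 102 = 449.
Check: 347 · 449 = 155803.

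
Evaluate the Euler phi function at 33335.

25984

Factor: 33335 = 5 · 59 · 113.
φ(33335) = (5−1) · (59−1) · (113−1) = 4 · 58 · 112 = 25984.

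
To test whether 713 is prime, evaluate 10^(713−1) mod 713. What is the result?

485

10^1 ≡ 10 (mod 713)
10^2 ≡ 10^2 = 100 ≡ 100 (mod 713)
10^4 ≡ 100^2 = 10000 ≡ 18 (mod 713)
10^8 ≡ 18^2 = 324 ≡ 324 (mod 713)
10^16 ≡ 324^2 = 104976 ≡ 165 (mod 713)
10^32 ≡ 165^2 = 27225 ≡ 131 (mod 713)
10^64 ≡ 131^2 = 17161 ≡ 49 (mod 713)
10^128 ≡ 49^2 = 2401 ≡ 262 (mod 713)
10^256 ≡ 262^2 = 68644 ≡ 196 (mod 713)
10^512 ≡ 196^2 = 38416 ≡ 627 (mod 713)
712 = 512 + 128 + 64 + 8 in binary powers of 2.
So 10^712 ≡ 627 · 262 · 49 · 324 ≡ 485 (mod 713).
Since 485 ≠ 1, base 10 is a Fermat witness: 713 is composite.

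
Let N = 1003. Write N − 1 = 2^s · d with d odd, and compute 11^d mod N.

1003 − 1 = 1002 = 2^1 · 501, so d = 501.
11^1 ≡ 11 (mod 1003)
11^2 ≡ 11^2 = 121 ≡ 121 (mod 1003)
11^4 ≡ 121^2 = 14641 ≡ 599 (mod 1003)
11^8 ≡ 599^2 = 358801 ≡ 730 (mod 1003)
11^16 ≡ 730^2 = 532900 ≡ 307 (mod 1003)
11^32 ≡ 307^2 = 94249 ≡ 970 (mod 1003)
11^64 ≡ 970^2 = 940900 ≡ 86 (mod 1003)
11^128 ≡ 86^2 = 7396 ≡ 375 (mod 1003)
11^256 ≡ 375^2 = 140625 ≡ 205 (mod 1003)
501 = 256 + 128 + 64 + 32 + 16 + 4 + 1 in binary powers of 2.
So 11^501 ≡ 205 · 375 · 86 · 970 · 307 · 599 · 11 ≡ 214 (mod 1003).
Squaring chain: 214; never reaches −1, so base 11 is a Miller–Rabin witness that 1003 is composite.

214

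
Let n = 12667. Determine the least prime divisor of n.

12667 is odd.
Digit sum 22, not divisible by 3.
Ends in 7: not divisible by 5.
7: 12667 = 7·1809 + 4
11: 12667 = 11·1151 + 6
13: 12667 = 13·974 + 5
17: 12667 = 17·745 + 2
19: 12667 = 19·666 + 13
23: 12667 = 23·550 + 17
29: 12667 = 29·436 + 23
31: 12667 = 31·408 + 19
37: 12667 = 37·342 + 13
41: 12667 = 41·308 + 39
43: 12667 = 43·294 + 25
47: 12667 = 47·269 + 24
53: 12667 = 53·239

53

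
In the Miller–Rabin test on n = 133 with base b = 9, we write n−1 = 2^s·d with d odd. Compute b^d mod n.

106

133 − 1 = 132 = 2^2 · 33, so d = 33.
9^1 ≡ 9 (mod 133)
9^2 ≡ 9^2 = 81 ≡ 81 (mod 133)
9^4 ≡ 81^2 = 6561 ≡ 44 (mod 133)
9^8 ≡ 44^2 = 1936 ≡ 74 (mod 133)
9^16 ≡ 74^2 = 5476 ≡ 23 (mod 133)
9^32 ≡ 23^2 = 529 ≡ 130 (mod 133)
33 = 32 + 1 in binary powers of 2.
So 9^33 ≡ 130 · 9 ≡ 106 (mod 133).
Squaring chain: 106 → 64; never reaches −1, so base 9 is a Miller–Rabin witness that 133 is composite.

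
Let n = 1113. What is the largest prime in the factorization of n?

1113 = 3 · 371
371 = 7 · 53
53 is prime.
So 1113 = 3 · 7 · 53; the largest prime factor is 53.

53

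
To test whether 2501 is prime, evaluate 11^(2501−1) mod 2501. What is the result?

11^1 ≡ 11 (mod 2501)
11^2 ≡ 11^2 = 121 ≡ 121 (mod 2501)
11^4 ≡ 121^2 = 14641 ≡ 2136 (mod 2501)
11^8 ≡ 2136^2 = 4562496 ≡ 672 (mod 2501)
11^16 ≡ 672^2 = 451584 ≡ 1404 (mod 2501)
11^32 ≡ 1404^2 = 1971216 ≡ 428 (mod 2501)
11^64 ≡ 428^2 = 183184 ≡ 611 (mod 2501)
11^128 ≡ 611^2 = 373321 ≡ 672 (mod 2501)
11^256 ≡ 672^2 = 451584 ≡ 1404 (mod 2501)
11^512 ≡ 1404^2 = 1971216 ≡ 428 (mod 2501)
11^1024 ≡ 428^2 = 183184 ≡ 611 (mod 2501)
11^2048 ≡ 611^2 = 373321 ≡ 672 (mod 2501)
2500 = 2048 + 256 + 128 + 64 + 4 in binary powers of 2.
So 11^2500 ≡ 672 · 1404 · 672 · 611 · 2136 ≡ 245 (mod 2501).
Since 245 ≠ 1, base 11 is a Fermat witness: 2501 is composite.

245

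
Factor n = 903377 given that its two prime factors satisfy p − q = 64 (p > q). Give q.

919

Since p = q + 64, we have 903377 = q(q + 64), so q² + 64q − 903377 = 0.
Discriminant: 64² + 4·903377 = 4096 + 3613508 = 3617604; √3617604 = 1902.
q = (−64 + 1902)/2 = 919, and p = q + 64 = 983.
Check: 919 · 983 = 903377.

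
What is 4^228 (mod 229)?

1

4^1 ≡ 4 (mod 229)
4^2 ≡ 4^2 = 16 ≡ 16 (mod 229)
4^4 ≡ 16^2 = 256 ≡ 27 (mod 229)
4^8 ≡ 27^2 = 729 ≡ 42 (mod 229)
4^16 ≡ 42^2 = 1764 ≡ 161 (mod 229)
4^32 ≡ 161^2 = 25921 ≡ 44 (mod 229)
4^64 ≡ 44^2 = 1936 ≡ 104 (mod 229)
4^128 ≡ 104^2 = 10816 ≡ 53 (mod 229)
228 = 128 + 64 + 32 + 4 in binary powers of 2.
So 4^228 ≡ 53 · 104 · 44 · 27 ≡ 1 (mod 229).
Since the result is 1, base 4 gives no evidence that 229 is composite.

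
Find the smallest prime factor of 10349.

10349 is odd.
Digit sum 17, not divisible by 3.
Ends in 9: not divisible by 5.
7: 10349 = 7·1478 + 3
11: 10349 = 11·940 + 9
13: 10349 = 13·796 + 1
17: 10349 = 17·608 + 13
19: 10349 = 19·544 + 13
23: 10349 = 23·449 + 22
29: 10349 = 29·356 + 25
31: 10349 = 31·333 + 26
37: 10349 = 37·279 + 26
41: 10349 = 41·252 + 17
43: 10349 = 43·240 + 29
47: 10349 = 47·220 + 9
53: 10349 = 53·195 + 14
59: 10349 = 59·175 + 24
61: 10349 = 61·169 + 40
67: 10349 = 67·154 + 31
71: 10349 = 71·145 + 54
73: 10349 = 73·141 + 56
79: 10349 = 79·131

79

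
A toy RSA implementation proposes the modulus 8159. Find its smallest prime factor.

8159 is odd.
Digit sum 23, not divisible by 3.
Ends in 9: not divisible by 5.
7: 8159 = 7·1165 + 4
11: 8159 = 11·741 + 8
13: 8159 = 13·627 + 8
17: 8159 = 17·479 + 16
19: 8159 = 19·429 + 8
23: 8159 = 23·354 + 17
29: 8159 = 29·281 + 10
31: 8159 = 31·263 + 6
37: 8159 = 37·220 + 19
41: 8159 = 41·199

41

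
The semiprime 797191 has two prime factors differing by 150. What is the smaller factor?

Since p = q + 150, we have 797191 = q(q + 150), so q² + 150q − 797191 = 0.
Discriminant: 150² + 4·797191 = 22500 + 3188764 = 3211264; √3211264 = 1792.
q = (−150 + 1792)/2 = 821, and p = q + 150 = 971.
Check: 821 · 971 = 797191.

821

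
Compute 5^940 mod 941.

5^1 ≡ 5 (mod 941)
5^2 ≡ 5^2 = 25 ≡ 25 (mod 941)
5^4 ≡ 25^2 = 625 ≡ 625 (mod 941)
5^8 ≡ 625^2 = 390625 ≡ 110 (mod 941)
5^16 ≡ 110^2 = 12100 ≡ 808 (mod 941)
5^32 ≡ 808^2 = 652864 ≡ 751 (mod 941)
5^64 ≡ 751^2 = 564001 ≡ 342 (mod 941)
5^128 ≡ 342^2 = 116964 ≡ 280 (mod 941)
5^256 ≡ 280^2 = 78400 ≡ 297 (mod 941)
5^512 ≡ 297^2 = 88209 ≡ 696 (mod 941)
940 = 512 + 256 + 128 + 32 + 8 + 4 in binary powers of 2.
So 5^940 ≡ 696 · 297 · 280 · 751 · 110 · 625 ≡ 1 (mod 941).
Since the result is 1, base 5 gives no evidence that 941 is composite.

1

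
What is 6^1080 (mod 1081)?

243

6^1 ≡ 6 (mod 1081)
6^2 ≡ 6^2 = 36 ≡ 36 (mod 1081)
6^4 ≡ 36^2 = 1296 ≡ 215 (mod 1081)
6^8 ≡ 215^2 = 46225 ≡ 823 (mod 1081)
6^16 ≡ 823^2 = 677329 ≡ 623 (mod 1081)
6^32 ≡ 623^2 = 388129 ≡ 50 (mod 1081)
6^64 ≡ 50^2 = 2500 ≡ 338 (mod 1081)
6^128 ≡ 338^2 = 114244 ≡ 739 (mod 1081)
6^256 ≡ 739^2 = 546121 ≡ 216 (mod 1081)
6^512 ≡ 216^2 = 46656 ≡ 173 (mod 1081)
6^1024 ≡ 173^2 = 29929 ≡ 742 (mod 1081)
1080 = 1024 + 32 + 16 + 8 in binary powers of 2.
So 6^1080 ≡ 742 · 50 · 623 · 823 ≡ 243 (mod 1081).
Since 243 ≠ 1, base 6 is a Fermat witness: 1081 is composite.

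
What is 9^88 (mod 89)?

1

9^1 ≡ 9 (mod 89)
9^2 ≡ 9^2 = 81 ≡ 81 (mod 89)
9^4 ≡ 81^2 = 6561 ≡ 64 (mod 89)
9^8 ≡ 64^2 = 4096 ≡ 2 (mod 89)
9^16 ≡ 2^2 = 4 ≡ 4 (mod 89)
9^32 ≡ 4^2 = 16 ≡ 16 (mod 89)
9^64 ≡ 16^2 = 256 ≡ 78 (mod 89)
88 = 64 + 16 + 8 in binary powers of 2.
So 9^88 ≡ 78 · 4 · 2 ≡ 1 (mod 89).
Since the result is 1, base 9 gives no evidence that 89 is composite.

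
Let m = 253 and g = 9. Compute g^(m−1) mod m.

9^1 ≡ 9 (mod 253)
9^2 ≡ 9^2 = 81 ≡ 81 (mod 253)
9^4 ≡ 81^2 = 6561 ≡ 236 (mod 253)
9^8 ≡ 236^2 = 55696 ≡ 36 (mod 253)
9^16 ≡ 36^2 = 1296 ≡ 31 (mod 253)
9^32 ≡ 31^2 = 961 ≡ 202 (mod 253)
9^64 ≡ 202^2 = 40804 ≡ 71 (mod 253)
9^128 ≡ 71^2 = 5041 ≡ 234 (mod 253)
252 = 128 + 64 + 32 + 16 + 8 + 4 in binary powers of 2.
So 9^252 ≡ 234 · 71 · 202 · 31 · 36 · 236 ≡ 202 (mod 253).
Since 202 ≠ 1, base 9 is a Fermat witness: 253 is composite.

202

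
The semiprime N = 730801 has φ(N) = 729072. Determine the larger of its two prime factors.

997

φ(n) = (p−1)(q−1) = n − (p+q) + 1, so p + q = 730801 − 729072 + 1 = 1730.
p and q are the roots of t² − 1730t + 730801 = 0.
Discriminant: 1730² − 4·730801 = 2992900 − 2923204 = 69696; √69696 = 264.
q = (1730 − 264)/2 = 733, p = (1730 + 264)/2 = 997.
Check: 733 · 997 = 730801.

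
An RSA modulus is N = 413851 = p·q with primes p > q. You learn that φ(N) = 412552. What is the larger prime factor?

φ(n) = (p−1)(q−1) = n − (p+q) + 1, so p + q = 413851 − 412552 + 1 = 1300.
p and q are the roots of t² − 1300t + 413851 = 0.
Discriminant: 1300² − 4·413851 = 1690000 − 1655404 = 34596; √34596 = 186.
q = (1300 − 186)/2 = 557, p = (1300 + 186)/2 = 743.
Check: 557 · 743 = 413851.

743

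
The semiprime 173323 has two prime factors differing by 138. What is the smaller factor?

353

Since p = q + 138, we have 173323 = q(q + 138), so q² + 138q − 173323 = 0.
Discriminant: 138² + 4·173323 = 19044 + 693292 = 712336; √712336 = 844.
q = (−138 + 844)/2 = 353, and p = q + 138 = 491.
Check: 353 · 491 = 173323.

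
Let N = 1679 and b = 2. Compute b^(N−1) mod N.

892

2^1 ≡ 2 (mod 1679)
2^2 ≡ 2^2 = 4 ≡ 4 (mod 1679)
2^4 ≡ 4^2 = 16 ≡ 16 (mod 1679)
2^8 ≡ 16^2 = 256 ≡ 256 (mod 1679)
2^16 ≡ 256^2 = 65536 ≡ 55 (mod 1679)
2^32 ≡ 55^2 = 3025 ≡ 1346 (mod 1679)
2^64 ≡ 1346^2 = 1811716 ≡ 75 (mod 1679)
2^128 ≡ 75^2 = 5625 ≡ 588 (mod 1679)
2^256 ≡ 588^2 = 345744 ≡ 1549 (mod 1679)
2^512 ≡ 1549^2 = 2399401 ≡ 110 (mod 1679)
2^1024 ≡ 110^2 = 12100 ≡ 347 (mod 1679)
1678 = 1024 + 512 + 128 + 8 + 4 + 2 in binary powers of 2.
So 2^1678 ≡ 347 · 110 · 588 · 256 · 16 · 4 ≡ 892 (mod 1679).
Since 892 ≠ 1, base 2 is a Fermat witness: 1679 is composite.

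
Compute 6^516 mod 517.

6^1 ≡ 6 (mod 517)
6^2 ≡ 6^2 = 36 ≡ 36 (mod 517)
6^4 ≡ 36^2 = 1296 ≡ 262 (mod 517)
6^8 ≡ 262^2 = 68644 ≡ 400 (mod 517)
6^16 ≡ 400^2 = 160000 ≡ 247 (mod 517)
6^32 ≡ 247^2 = 61009 ≡ 3 (mod 517)
6^64 ≡ 3^2 = 9 ≡ 9 (mod 517)
6^128 ≡ 9^2 = 81 ≡ 81 (mod 517)
6^256 ≡ 81^2 = 6561 ≡ 357 (mod 517)
6^512 ≡ 357^2 = 127449 ≡ 267 (mod 517)
516 = 512 + 4 in binary powers of 2.
So 6^516 ≡ 267 · 262 ≡ 159 (mod 517).
Since 159 ≠ 1, base 6 is a Fermat witness: 517 is composite.

159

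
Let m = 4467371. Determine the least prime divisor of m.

79

4467371 is odd.
Digit sum 32, not divisible by 3.
Ends in 1: not divisible by 5.
7: 4467371 = 7·638195 + 6
11: 4467371 = 11·406124 + 7
13: 4467371 = 13·343643 + 12
17: 4467371 = 17·262786 + 9
19: 4467371 = 19·235124 + 15
23: 4467371 = 23·194233 + 12
29: 4467371 = 29·154047 + 8
31: 4467371 = 31·144108 + 23
37: 4467371 = 37·120739 + 28
41: 4467371 = 41·108960 + 11
43: 4467371 = 43·103892 + 15
47: 4467371 = 47·95050 + 21
53: 4467371 = 53·84290 + 1
59: 4467371 = 59·75718 + 9
61: 4467371 = 61·73235 + 36
67: 4467371 = 67·66677 + 12
71: 4467371 = 71·62920 + 51
73: 4467371 = 73·61196 + 63
79: 4467371 = 79·56549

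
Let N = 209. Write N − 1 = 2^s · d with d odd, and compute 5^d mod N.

209 − 1 = 208 = 2^4 · 13, so d = 13.
5^1 ≡ 5 (mod 209)
5^2 ≡ 5^2 = 25 ≡ 25 (mod 209)
5^4 ≡ 25^2 = 625 ≡ 207 (mod 209)
5^8 ≡ 207^2 = 42849 ≡ 4 (mod 209)
13 = 8 + 4 + 1 in binary powers of 2.
So 5^13 ≡ 4 · 207 · 5 ≡ 169 (mod 209).
Squaring chain: 169 → 137 → 168 → 9; never reaches −1, so base 5 is a Miller–Rabin witness that 209 is composite.

169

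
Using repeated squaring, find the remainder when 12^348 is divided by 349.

12^1 ≡ 12 (mod 349)
12^2 ≡ 12^2 = 144 ≡ 144 (mod 349)
12^4 ≡ 144^2 = 20736 ≡ 145 (mod 349)
12^8 ≡ 145^2 = 21025 ≡ 85 (mod 349)
12^16 ≡ 85^2 = 7225 ≡ 245 (mod 349)
12^32 ≡ 245^2 = 60025 ≡ 346 (mod 349)
12^64 ≡ 346^2 = 119716 ≡ 9 (mod 349)
12^128 ≡ 9^2 = 81 ≡ 81 (mod 349)
12^256 ≡ 81^2 = 6561 ≡ 279 (mod 349)
348 = 256 + 64 + 16 + 8 + 4 in binary powers of 2.
So 12^348 ≡ 279 · 9 · 245 · 85 · 145 ≡ 1 (mod 349).
Since the result is 1, base 12 gives no evidence that 349 is composite.

1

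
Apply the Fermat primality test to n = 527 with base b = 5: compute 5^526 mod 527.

5^1 ≡ 5 (mod 527)
5^2 ≡ 5^2 = 25 ≡ 25 (mod 527)
5^4 ≡ 25^2 = 625 ≡ 98 (mod 527)
5^8 ≡ 98^2 = 9604 ≡ 118 (mod 527)
5^16 ≡ 118^2 = 13924 ≡ 222 (mod 527)
5^32 ≡ 222^2 = 49284 ≡ 273 (mod 527)
5^64 ≡ 273^2 = 74529 ≡ 222 (mod 527)
5^128 ≡ 222^2 = 49284 ≡ 273 (mod 527)
5^256 ≡ 273^2 = 74529 ≡ 222 (mod 527)
5^512 ≡ 222^2 = 49284 ≡ 273 (mod 527)
526 = 512 + 8 + 4 + 2 in binary powers of 2.
So 5^526 ≡ 273 · 118 · 98 · 25 ≡ 253 (mod 527).
Since 253 ≠ 1, base 5 is a Fermat witness: 527 is composite.

253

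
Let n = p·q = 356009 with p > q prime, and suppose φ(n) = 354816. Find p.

617

φ(n) = (p−1)(q−1) = n − (p+q) + 1, so p + q = 356009 − 354816 + 1 = 1194.
p and q are the roots of t² − 1194t + 356009 = 0.
Discriminant: 1194² − 4·356009 = 1425636 − 1424036 = 1600; √1600 = 40.
q = (1194 − 40)/2 = 577, p = (1194 + 40)/2 = 617.
Check: 577 · 617 = 356009.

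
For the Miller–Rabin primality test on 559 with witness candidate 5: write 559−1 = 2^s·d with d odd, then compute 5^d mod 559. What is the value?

559 − 1 = 558 = 2^1 · 279, so d = 279.
5^1 ≡ 5 (mod 559)
5^2 ≡ 5^2 = 25 ≡ 25 (mod 559)
5^4 ≡ 25^2 = 625 ≡ 66 (mod 559)
5^8 ≡ 66^2 = 4356 ≡ 443 (mod 559)
5^16 ≡ 443^2 = 196249 ≡ 40 (mod 559)
5^32 ≡ 40^2 = 1600 ≡ 482 (mod 559)
5^64 ≡ 482^2 = 232324 ≡ 339 (mod 559)
5^128 ≡ 339^2 = 114921 ≡ 326 (mod 559)
5^256 ≡ 326^2 = 106276 ≡ 66 (mod 559)
279 = 256 + 16 + 4 + 2 + 1 in binary powers of 2.
So 5^279 ≡ 66 · 40 · 66 · 25 · 5 ≡ 242 (mod 559).
Squaring chain: 242; never reaches −1, so base 5 is a Miller–Rabin witness that 559 is composite.

242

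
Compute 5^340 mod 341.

5^1 ≡ 5 (mod 341)
5^2 ≡ 5^2 = 25 ≡ 25 (mod 341)
5^4 ≡ 25^2 = 625 ≡ 284 (mod 341)
5^8 ≡ 284^2 = 80656 ≡ 180 (mod 341)
5^16 ≡ 180^2 = 32400 ≡ 5 (mod 341)
5^32 ≡ 5^2 = 25 ≡ 25 (mod 341)
5^64 ≡ 25^2 = 625 ≡ 284 (mod 341)
5^128 ≡ 284^2 = 80656 ≡ 180 (mod 341)
5^256 ≡ 180^2 = 32400 ≡ 5 (mod 341)
340 = 256 + 64 + 16 + 4 in binary powers of 2.
So 5^340 ≡ 5 · 284 · 5 · 284 ≡ 67 (mod 341).
Since 67 ≠ 1, base 5 is a Fermat witness: 341 is composite.

67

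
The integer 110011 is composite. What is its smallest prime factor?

11

110011 is odd.
Digit sum 4, not divisible by 3.
Ends in 1: not divisible by 5.
7: 110011 = 7·15715 + 6
11: 110011 = 11·10001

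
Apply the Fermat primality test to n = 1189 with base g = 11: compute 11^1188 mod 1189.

11^1 ≡ 11 (mod 1189)
11^2 ≡ 11^2 = 121 ≡ 121 (mod 1189)
11^4 ≡ 121^2 = 14641 ≡ 373 (mod 1189)
11^8 ≡ 373^2 = 139129 ≡ 16 (mod 1189)
11^16 ≡ 16^2 = 256 ≡ 256 (mod 1189)
11^32 ≡ 256^2 = 65536 ≡ 141 (mod 1189)
11^64 ≡ 141^2 = 19881 ≡ 857 (mod 1189)
11^128 ≡ 857^2 = 734449 ≡ 836 (mod 1189)
11^256 ≡ 836^2 = 698896 ≡ 953 (mod 1189)
11^512 ≡ 953^2 = 908209 ≡ 1002 (mod 1189)
11^1024 ≡ 1002^2 = 1004004 ≡ 488 (mod 1189)
1188 = 1024 + 128 + 32 + 4 in binary powers of 2.
So 11^1188 ≡ 488 · 836 · 141 · 373 ≡ 1009 (mod 1189).
Since 1009 ≠ 1, base 11 is a Fermat witness: 1189 is composite.

1009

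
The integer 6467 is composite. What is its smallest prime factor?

29

6467 is odd.
Digit sum 23, not divisible by 3.
Ends in 7: not divisible by 5.
7: 6467 = 7·923 + 6
11: 6467 = 11·587 + 10
13: 6467 = 13·497 + 6
17: 6467 = 17·380 + 7
19: 6467 = 19·340 + 7
23: 6467 = 23·281 + 4
29: 6467 = 29·223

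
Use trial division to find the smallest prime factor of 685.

685 is odd.
Digit sum 19, not divisible by 3.
Ends in 5: divisible by 5.

5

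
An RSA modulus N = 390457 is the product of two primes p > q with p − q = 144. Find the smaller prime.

557

Since p = q + 144, we have 390457 = q(q + 144), so q² + 144q − 390457 = 0.
Discriminant: 144² + 4·390457 = 20736 + 1561828 = 1582564; √1582564 = 1258.
q = (−144 + 1258)/2 = 557, and p = q + 144 = 701.
Check: 557 · 701 = 390457.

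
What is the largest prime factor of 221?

221 = 13 · 17
17 is prime.
So 221 = 13 · 17; the largest prime factor is 17.

17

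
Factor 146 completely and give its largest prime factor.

146 = 2 · 73
73 is prime.
So 146 = 2 · 73; the largest prime factor is 73.

73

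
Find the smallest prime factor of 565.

5

565 is odd.
Digit sum 16, not divisible by 3.
Ends in 5: divisible by 5.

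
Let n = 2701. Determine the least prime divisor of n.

2701 is odd.
Digit sum 10, not divisible by 3.
Ends in 1: not divisible by 5.
7: 2701 = 7·385 + 6
11: 2701 = 11·245 + 6
13: 2701 = 13·207 + 10
17: 2701 = 17·158 + 15
19: 2701 = 19·142 + 3
23: 2701 = 23·117 + 10
29: 2701 = 29·93 + 4
31: 2701 = 31·87 + 4
37: 2701 = 37·73

37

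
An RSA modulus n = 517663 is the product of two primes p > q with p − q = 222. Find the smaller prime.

Since p = q + 222, we have 517663 = q(q + 222), so q² + 222q − 517663 = 0.
Discriminant: 222² + 4·517663 = 49284 + 2070652 = 2119936; √2119936 = 1456.
q = (−222 + 1456)/2 = 617, and p = q + 222 = 839.
Check: 617 · 839 = 517663.

617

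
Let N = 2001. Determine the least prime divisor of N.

2001 is odd.
Digit sum 3, divisible by 3.

3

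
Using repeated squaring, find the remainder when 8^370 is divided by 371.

8^1 ≡ 8 (mod 371)
8^2 ≡ 8^2 = 64 ≡ 64 (mod 371)
8^4 ≡ 64^2 = 4096 ≡ 15 (mod 371)
8^8 ≡ 15^2 = 225 ≡ 225 (mod 371)
8^16 ≡ 225^2 = 50625 ≡ 169 (mod 371)
8^32 ≡ 169^2 = 28561 ≡ 365 (mod 371)
8^64 ≡ 365^2 = 133225 ≡ 36 (mod 371)
8^128 ≡ 36^2 = 1296 ≡ 183 (mod 371)
8^256 ≡ 183^2 = 33489 ≡ 99 (mod 371)
370 = 256 + 64 + 32 + 16 + 2 in binary powers of 2.
So 8^370 ≡ 99 · 36 · 365 · 169 · 64 ≡ 218 (mod 371).
Since 218 ≠ 1, base 8 is a Fermat witness: 371 is composite.

218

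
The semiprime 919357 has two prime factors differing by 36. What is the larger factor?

977

Since p = q + 36, we have 919357 = q(q + 36), so q² + 36q − 919357 = 0.
Discriminant: 36² + 4·919357 = 1296 + 3677428 = 3678724; √3678724 = 1918.
q = (−36 + 1918)/2 = 941, and p = q + 36 = 977.
Check: 941 · 977 = 919357.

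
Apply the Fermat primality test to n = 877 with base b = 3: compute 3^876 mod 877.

3^1 ≡ 3 (mod 877)
3^2 ≡ 3^2 = 9 ≡ 9 (mod 877)
3^4 ≡ 9^2 = 81 ≡ 81 (mod 877)
3^8 ≡ 81^2 = 6561 ≡ 422 (mod 877)
3^16 ≡ 422^2 = 178084 ≡ 53 (mod 877)
3^32 ≡ 53^2 = 2809 ≡ 178 (mod 877)
3^64 ≡ 178^2 = 31684 ≡ 112 (mod 877)
3^128 ≡ 112^2 = 12544 ≡ 266 (mod 877)
3^256 ≡ 266^2 = 70756 ≡ 596 (mod 877)
3^512 ≡ 596^2 = 355216 ≡ 31 (mod 877)
876 = 512 + 256 + 64 + 32 + 8 + 4 in binary powers of 2.
So 3^876 ≡ 31 · 596 · 112 · 178 · 422 · 81 ≡ 1 (mod 877).
Since the result is 1, base 3 gives no evidence that 877 is composite.

1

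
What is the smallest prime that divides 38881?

38881 is odd.
Digit sum 28, not divisible by 3.
Ends in 1: not divisible by 5.
7: 38881 = 7·5554 + 3
11: 38881 = 11·3534 + 7
13: 38881 = 13·2990 + 11
17: 38881 = 17·2287 + 2
19: 38881 = 19·2046 + 7
23: 38881 = 23·1690 + 11
29: 38881 = 29·1340 + 21
31: 38881 = 31·1254 + 7
37: 38881 = 37·1050 + 31
41: 38881 = 41·948 + 13
43: 38881 = 43·904 + 9
47: 38881 = 47·827 + 12
53: 38881 = 53·733 + 32
59: 38881 = 59·659

59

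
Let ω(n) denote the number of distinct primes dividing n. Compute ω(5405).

3

5405 = 5 · 1081
1081 = 23 · 47
5405 = 5 · 23 · 47, which has 3 distinct prime factors.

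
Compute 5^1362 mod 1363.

306

5^1 ≡ 5 (mod 1363)
5^2 ≡ 5^2 = 25 ≡ 25 (mod 1363)
5^4 ≡ 25^2 = 625 ≡ 625 (mod 1363)
5^8 ≡ 625^2 = 390625 ≡ 807 (mod 1363)
5^16 ≡ 807^2 = 651249 ≡ 1098 (mod 1363)
5^32 ≡ 1098^2 = 1205604 ≡ 712 (mod 1363)
5^64 ≡ 712^2 = 506944 ≡ 1271 (mod 1363)
5^128 ≡ 1271^2 = 1615441 ≡ 286 (mod 1363)
5^256 ≡ 286^2 = 81796 ≡ 16 (mod 1363)
5^512 ≡ 16^2 = 256 ≡ 256 (mod 1363)
5^1024 ≡ 256^2 = 65536 ≡ 112 (mod 1363)
1362 = 1024 + 256 + 64 + 16 + 2 in binary powers of 2.
So 5^1362 ≡ 112 · 16 · 1271 · 1098 · 25 ≡ 306 (mod 1363).
Since 306 ≠ 1, base 5 is a Fermat witness: 1363 is composite.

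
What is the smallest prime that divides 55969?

55969 is odd.
Digit sum 34, not divisible by 3.
Ends in 9: not divisible by 5.
7: 55969 = 7·7995 + 4
11: 55969 = 11·5088 + 1
13: 55969 = 13·4305 + 4
17: 55969 = 17·3292 + 5
19: 55969 = 19·2945 + 14
23: 55969 = 23·2433 + 10
29: 55969 = 29·1929 + 28
31: 55969 = 31·1805 + 14
37: 55969 = 37·1512 + 25
41: 55969 = 41·1365 + 4
43: 55969 = 43·1301 + 26
47: 55969 = 47·1190 + 39
53: 55969 = 53·1056 + 1
59: 55969 = 59·948 + 37
61: 55969 = 61·917 + 32
67: 55969 = 67·835 + 24
71: 55969 = 71·788 + 21
73: 55969 = 73·766 + 51
79: 55969 = 79·708 + 37
83: 55969 = 83·674 + 27
89: 55969 = 89·628 + 77
97: 55969 = 97·577

97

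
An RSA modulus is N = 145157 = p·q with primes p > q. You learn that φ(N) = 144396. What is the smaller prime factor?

φ(n) = (p−1)(q−1) = n − (p+q) + 1, so p + q = 145157 − 144396 + 1 = 762.
p and q are the roots of t² − 762t + 145157 = 0.
Discriminant: 762² − 4·145157 = 580644 − 580628 = 16; √16 = 4.
q = (762 − 4)/2 = 379, p = (762 + 4)/2 = 383.
Check: 379 · 383 = 145157.

379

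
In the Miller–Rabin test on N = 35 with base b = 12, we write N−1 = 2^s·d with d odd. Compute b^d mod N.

35 − 1 = 34 = 2^1 · 17, so d = 17.
12^1 ≡ 12 (mod 35)
12^2 ≡ 12^2 = 144 ≡ 4 (mod 35)
12^4 ≡ 4^2 = 16 ≡ 16 (mod 35)
12^8 ≡ 16^2 = 256 ≡ 11 (mod 35)
12^16 ≡ 11^2 = 121 ≡ 16 (mod 35)
17 = 16 + 1 in binary powers of 2.
So 12^17 ≡ 16 · 12 ≡ 17 (mod 35).
Squaring chain: 17; never reaches −1, so base 12 is a Miller–Rabin witness that 35 is composite.

17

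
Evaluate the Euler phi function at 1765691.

Factor: 1765691 = 97 · 109 · 167.
φ(1765691) = (97−1) · (109−1) · (167−1) = 96 · 108 · 166 = 1721088.

1721088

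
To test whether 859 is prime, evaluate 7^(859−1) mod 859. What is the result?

7^1 ≡ 7 (mod 859)
7^2 ≡ 7^2 = 49 ≡ 49 (mod 859)
7^4 ≡ 49^2 = 2401 ≡ 683 (mod 859)
7^8 ≡ 683^2 = 466489 ≡ 52 (mod 859)
7^16 ≡ 52^2 = 2704 ≡ 127 (mod 859)
7^32 ≡ 127^2 = 16129 ≡ 667 (mod 859)
7^64 ≡ 667^2 = 444889 ≡ 786 (mod 859)
7^128 ≡ 786^2 = 617796 ≡ 175 (mod 859)
7^256 ≡ 175^2 = 30625 ≡ 560 (mod 859)
7^512 ≡ 560^2 = 313600 ≡ 65 (mod 859)
858 = 512 + 256 + 64 + 16 + 8 + 2 in binary powers of 2.
So 7^858 ≡ 65 · 560 · 786 · 127 · 52 · 49 ≡ 1 (mod 859).
Since the result is 1, base 7 gives no evidence that 859 is composite.

1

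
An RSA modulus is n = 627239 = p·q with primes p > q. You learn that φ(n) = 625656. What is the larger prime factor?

797

φ(n) = (p−1)(q−1) = n − (p+q) + 1, so p + q = 627239 − 625656 + 1 = 1584.
p and q are the roots of t² − 1584t + 627239 = 0.
Discriminant: 1584² − 4·627239 = 2509056 − 2508956 = 100; √100 = 10.
q = (1584 − 10)/2 = 787, p = (1584 + 10)/2 = 797.
Check: 787 · 797 = 627239.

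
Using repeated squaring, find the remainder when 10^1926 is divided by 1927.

1076

10^1 ≡ 10 (mod 1927)
10^2 ≡ 10^2 = 100 ≡ 100 (mod 1927)
10^4 ≡ 100^2 = 10000 ≡ 365 (mod 1927)
10^8 ≡ 365^2 = 133225 ≡ 262 (mod 1927)
10^16 ≡ 262^2 = 68644 ≡ 1199 (mod 1927)
10^32 ≡ 1199^2 = 1437601 ≡ 59 (mod 1927)
10^64 ≡ 59^2 = 3481 ≡ 1554 (mod 1927)
10^128 ≡ 1554^2 = 2414916 ≡ 385 (mod 1927)
10^256 ≡ 385^2 = 148225 ≡ 1773 (mod 1927)
10^512 ≡ 1773^2 = 3143529 ≡ 592 (mod 1927)
10^1024 ≡ 592^2 = 350464 ≡ 1677 (mod 1927)
1926 = 1024 + 512 + 256 + 128 + 4 + 2 in binary powers of 2.
So 10^1926 ≡ 1677 · 592 · 1773 · 385 · 365 · 100 ≡ 1076 (mod 1927).
Since 1076 ≠ 1, base 10 is a Fermat witness: 1927 is composite.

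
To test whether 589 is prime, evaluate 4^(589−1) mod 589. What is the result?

64

4^1 ≡ 4 (mod 589)
4^2 ≡ 4^2 = 16 ≡ 16 (mod 589)
4^4 ≡ 16^2 = 256 ≡ 256 (mod 589)
4^8 ≡ 256^2 = 65536 ≡ 157 (mod 589)
4^16 ≡ 157^2 = 24649 ≡ 500 (mod 589)
4^32 ≡ 500^2 = 250000 ≡ 264 (mod 589)
4^64 ≡ 264^2 = 69696 ≡ 194 (mod 589)
4^128 ≡ 194^2 = 37636 ≡ 529 (mod 589)
4^256 ≡ 529^2 = 279841 ≡ 66 (mod 589)
4^512 ≡ 66^2 = 4356 ≡ 233 (mod 589)
588 = 512 + 64 + 8 + 4 in binary powers of 2.
So 4^588 ≡ 233 · 194 · 157 · 256 ≡ 64 (mod 589).
Since 64 ≠ 1, base 4 is a Fermat witness: 589 is composite.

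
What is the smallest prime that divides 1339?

13

1339 is odd.
Digit sum 16, not divisible by 3.
Ends in 9: not divisible by 5.
7: 1339 = 7·191 + 2
11: 1339 = 11·121 + 8
13: 1339 = 13·103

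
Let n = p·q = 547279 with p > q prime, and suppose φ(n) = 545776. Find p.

φ(n) = (p−1)(q−1) = n − (p+q) + 1, so p + q = 547279 − 545776 + 1 = 1504.
p and q are the roots of t² − 1504t + 547279 = 0.
Discriminant: 1504² − 4·547279 = 2262016 − 2189116 = 72900; √72900 = 270.
q = (1504 − 270)/2 = 617, p = (1504 + 270)/2 = 887.
Check: 617 · 887 = 547279.

887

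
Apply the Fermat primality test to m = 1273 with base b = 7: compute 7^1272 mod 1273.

1179

7^1 ≡ 7 (mod 1273)
7^2 ≡ 7^2 = 49 ≡ 49 (mod 1273)
7^4 ≡ 49^2 = 2401 ≡ 1128 (mod 1273)
7^8 ≡ 1128^2 = 1272384 ≡ 657 (mod 1273)
7^16 ≡ 657^2 = 431649 ≡ 102 (mod 1273)
7^32 ≡ 102^2 = 10404 ≡ 220 (mod 1273)
7^64 ≡ 220^2 = 48400 ≡ 26 (mod 1273)
7^128 ≡ 26^2 = 676 ≡ 676 (mod 1273)
7^256 ≡ 676^2 = 456976 ≡ 1242 (mod 1273)
7^512 ≡ 1242^2 = 1542564 ≡ 961 (mod 1273)
7^1024 ≡ 961^2 = 923521 ≡ 596 (mod 1273)
1272 = 1024 + 128 + 64 + 32 + 16 + 8 in binary powers of 2.
So 7^1272 ≡ 596 · 676 · 26 · 220 · 102 · 657 ≡ 1179 (mod 1273).
Since 1179 ≠ 1, base 7 is a Fermat witness: 1273 is composite.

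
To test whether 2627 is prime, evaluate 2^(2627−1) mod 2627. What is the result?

1138

2^1 ≡ 2 (mod 2627)
2^2 ≡ 2^2 = 4 ≡ 4 (mod 2627)
2^4 ≡ 4^2 = 16 ≡ 16 (mod 2627)
2^8 ≡ 16^2 = 256 ≡ 256 (mod 2627)
2^16 ≡ 256^2 = 65536 ≡ 2488 (mod 2627)
2^32 ≡ 2488^2 = 6190144 ≡ 932 (mod 2627)
2^64 ≡ 932^2 = 868624 ≡ 1714 (mod 2627)
2^128 ≡ 1714^2 = 2937796 ≡ 810 (mod 2627)
2^256 ≡ 810^2 = 656100 ≡ 1977 (mod 2627)
2^512 ≡ 1977^2 = 3908529 ≡ 2180 (mod 2627)
2^1024 ≡ 2180^2 = 4752400 ≡ 157 (mod 2627)
2^2048 ≡ 157^2 = 24649 ≡ 1006 (mod 2627)
2626 = 2048 + 512 + 64 + 2 in binary powers of 2.
So 2^2626 ≡ 1006 · 2180 · 1714 · 4 ≡ 1138 (mod 2627).
Since 1138 ≠ 1, base 2 is a Fermat witness: 2627 is composite.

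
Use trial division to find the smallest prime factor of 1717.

17

1717 is odd.
Digit sum 16, not divisible by 3.
Ends in 7: not divisible by 5.
7: 1717 = 7·245 + 2
11: 1717 = 11·156 + 1
13: 1717 = 13·132 + 1
17: 1717 = 17·101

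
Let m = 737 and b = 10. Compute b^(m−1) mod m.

23

10^1 ≡ 10 (mod 737)
10^2 ≡ 10^2 = 100 ≡ 100 (mod 737)
10^4 ≡ 100^2 = 10000 ≡ 419 (mod 737)
10^8 ≡ 419^2 = 175561 ≡ 155 (mod 737)
10^16 ≡ 155^2 = 24025 ≡ 441 (mod 737)
10^32 ≡ 441^2 = 194481 ≡ 650 (mod 737)
10^64 ≡ 650^2 = 422500 ≡ 199 (mod 737)
10^128 ≡ 199^2 = 39601 ≡ 540 (mod 737)
10^256 ≡ 540^2 = 291600 ≡ 485 (mod 737)
10^512 ≡ 485^2 = 235225 ≡ 122 (mod 737)
736 = 512 + 128 + 64 + 32 in binary powers of 2.
So 10^736 ≡ 122 · 540 · 199 · 650 ≡ 23 (mod 737).
Since 23 ≠ 1, base 10 is a Fermat witness: 737 is composite.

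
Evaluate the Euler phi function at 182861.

Factor: 182861 = 7 · 151 · 173.
φ(182861) = (7−1) · (151−1) · (173−1) = 6 · 150 · 172 = 154800.

154800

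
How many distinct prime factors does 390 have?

4

390 = 2 · 195
195 = 3 · 65
65 = 5 · 13
390 = 2 · 3 · 5 · 13, which has 4 distinct prime factors.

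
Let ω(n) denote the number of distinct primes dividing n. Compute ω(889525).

5

889525 = 5^2 · 35581
35581 = 7 · 5083
5083 = 13 · 391
391 = 17 · 23
889525 = 5^2 · 7 · 13 · 17 · 23, which has 5 distinct prime factors.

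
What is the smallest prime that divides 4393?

23

4393 is odd.
Digit sum 19, not divisible by 3.
Ends in 3: not divisible by 5.
7: 4393 = 7·627 + 4
11: 4393 = 11·399 + 4
13: 4393 = 13·337 + 12
17: 4393 = 17·258 + 7
19: 4393 = 19·231 + 4
23: 4393 = 23·191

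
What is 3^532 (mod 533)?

3^1 ≡ 3 (mod 533)
3^2 ≡ 3^2 = 9 ≡ 9 (mod 533)
3^4 ≡ 9^2 = 81 ≡ 81 (mod 533)
3^8 ≡ 81^2 = 6561 ≡ 165 (mod 533)
3^16 ≡ 165^2 = 27225 ≡ 42 (mod 533)
3^32 ≡ 42^2 = 1764 ≡ 165 (mod 533)
3^64 ≡ 165^2 = 27225 ≡ 42 (mod 533)
3^128 ≡ 42^2 = 1764 ≡ 165 (mod 533)
3^256 ≡ 165^2 = 27225 ≡ 42 (mod 533)
3^512 ≡ 42^2 = 1764 ≡ 165 (mod 533)
532 = 512 + 16 + 4 in binary powers of 2.
So 3^532 ≡ 165 · 42 · 81 ≡ 81 (mod 533).
Since 81 ≠ 1, base 3 is a Fermat witness: 533 is composite.

81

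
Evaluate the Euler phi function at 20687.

Factor: 20687 = 137 · 151.
φ(20687) = (137−1) · (151−1) = 136 · 150 = 20400.

20400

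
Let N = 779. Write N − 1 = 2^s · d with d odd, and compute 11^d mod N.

767

779 − 1 = 778 = 2^1 · 389, so d = 389.
11^1 ≡ 11 (mod 779)
11^2 ≡ 11^2 = 121 ≡ 121 (mod 779)
11^4 ≡ 121^2 = 14641 ≡ 619 (mod 779)
11^8 ≡ 619^2 = 383161 ≡ 672 (mod 779)
11^16 ≡ 672^2 = 451584 ≡ 543 (mod 779)
11^32 ≡ 543^2 = 294849 ≡ 387 (mod 779)
11^64 ≡ 387^2 = 149769 ≡ 201 (mod 779)
11^128 ≡ 201^2 = 40401 ≡ 672 (mod 779)
11^256 ≡ 672^2 = 451584 ≡ 543 (mod 779)
389 = 256 + 128 + 4 + 1 in binary powers of 2.
So 11^389 ≡ 543 · 672 · 619 · 11 ≡ 767 (mod 779).
Squaring chain: 767; never reaches −1, so base 11 is a Miller–Rabin witness that 779 is composite.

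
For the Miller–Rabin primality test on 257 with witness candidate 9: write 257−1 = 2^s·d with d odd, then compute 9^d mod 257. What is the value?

257 − 1 = 256 = 2^8 · 1, so d = 1.
9^1 ≡ 9 (mod 257)
1 = 1 in binary powers of 2.
So 9^1 ≡ 9 ≡ 9 (mod 257).
Squaring chain: 9 → 81 → 136 → 249 → 64 → 241 → 256 → 1; reaches −1, so base 9 does not prove 257 composite.

9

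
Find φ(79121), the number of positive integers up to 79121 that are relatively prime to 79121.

66528

Factor: 79121 = 7 · 89 · 127.
φ(79121) = (7−1) · (89−1) · (127−1) = 6 · 88 · 126 = 66528.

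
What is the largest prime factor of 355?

71

355 = 5 · 71
71 is prime.
So 355 = 5 · 71; the largest prime factor is 71.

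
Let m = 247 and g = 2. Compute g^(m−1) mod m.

2^1 ≡ 2 (mod 247)
2^2 ≡ 2^2 = 4 ≡ 4 (mod 247)
2^4 ≡ 4^2 = 16 ≡ 16 (mod 247)
2^8 ≡ 16^2 = 256 ≡ 9 (mod 247)
2^16 ≡ 9^2 = 81 ≡ 81 (mod 247)
2^32 ≡ 81^2 = 6561 ≡ 139 (mod 247)
2^64 ≡ 139^2 = 19321 ≡ 55 (mod 247)
2^128 ≡ 55^2 = 3025 ≡ 61 (mod 247)
246 = 128 + 64 + 32 + 16 + 4 + 2 in binary powers of 2.
So 2^246 ≡ 61 · 55 · 139 · 81 · 16 · 4 ≡ 220 (mod 247).
Since 220 ≠ 1, base 2 is a Fermat witness: 247 is composite.

220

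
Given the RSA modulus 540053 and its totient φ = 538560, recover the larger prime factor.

φ(n) = (p−1)(q−1) = n − (p+q) + 1, so p + q = 540053 − 538560 + 1 = 1494.
p and q are the roots of t² − 1494t + 540053 = 0.
Discriminant: 1494² − 4·540053 = 2232036 − 2160212 = 71824; √71824 = 268.
q = (1494 − 268)/2 = 613, p = (1494 + 268)/2 = 881.
Check: 613 · 881 = 540053.

881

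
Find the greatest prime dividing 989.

43

989 = 23 · 43
43 is prime.
So 989 = 23 · 43; the largest prime factor is 43.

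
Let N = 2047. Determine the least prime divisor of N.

2047 is odd.
Digit sum 13, not divisible by 3.
Ends in 7: not divisible by 5.
7: 2047 = 7·292 + 3
11: 2047 = 11·186 + 1
13: 2047 = 13·157 + 6
17: 2047 = 17·120 + 7
19: 2047 = 19·107 + 14
23: 2047 = 23·89

23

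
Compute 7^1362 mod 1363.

545

7^1 ≡ 7 (mod 1363)
7^2 ≡ 7^2 = 49 ≡ 49 (mod 1363)
7^4 ≡ 49^2 = 2401 ≡ 1038 (mod 1363)
7^8 ≡ 1038^2 = 1077444 ≡ 674 (mod 1363)
7^16 ≡ 674^2 = 454276 ≡ 397 (mod 1363)
7^32 ≡ 397^2 = 157609 ≡ 864 (mod 1363)
7^64 ≡ 864^2 = 746496 ≡ 935 (mod 1363)
7^128 ≡ 935^2 = 874225 ≡ 542 (mod 1363)
7^256 ≡ 542^2 = 293764 ≡ 719 (mod 1363)
7^512 ≡ 719^2 = 516961 ≡ 384 (mod 1363)
7^1024 ≡ 384^2 = 147456 ≡ 252 (mod 1363)
1362 = 1024 + 256 + 64 + 16 + 2 in binary powers of 2.
So 7^1362 ≡ 252 · 719 · 935 · 397 · 49 ≡ 545 (mod 1363).
Since 545 ≠ 1, base 7 is a Fermat witness: 1363 is composite.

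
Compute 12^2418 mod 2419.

121

12^1 ≡ 12 (mod 2419)
12^2 ≡ 12^2 = 144 ≡ 144 (mod 2419)
12^4 ≡ 144^2 = 20736 ≡ 1384 (mod 2419)
12^8 ≡ 1384^2 = 1915456 ≡ 2027 (mod 2419)
12^16 ≡ 2027^2 = 4108729 ≡ 1267 (mod 2419)
12^32 ≡ 1267^2 = 1605289 ≡ 1492 (mod 2419)
12^64 ≡ 1492^2 = 2226064 ≡ 584 (mod 2419)
12^128 ≡ 584^2 = 341056 ≡ 2396 (mod 2419)
12^256 ≡ 2396^2 = 5740816 ≡ 529 (mod 2419)
12^512 ≡ 529^2 = 279841 ≡ 1656 (mod 2419)
12^1024 ≡ 1656^2 = 2742336 ≡ 1609 (mod 2419)
12^2048 ≡ 1609^2 = 2588881 ≡ 551 (mod 2419)
2418 = 2048 + 256 + 64 + 32 + 16 + 2 in binary powers of 2.
So 12^2418 ≡ 551 · 529 · 584 · 1492 · 1267 · 144 ≡ 121 (mod 2419).
Since 121 ≠ 1, base 12 is a Fermat witness: 2419 is composite.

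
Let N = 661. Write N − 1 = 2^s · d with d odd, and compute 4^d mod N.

661 − 1 = 660 = 2^2 · 165, so d = 165.
4^1 ≡ 4 (mod 661)
4^2 ≡ 4^2 = 16 ≡ 16 (mod 661)
4^4 ≡ 16^2 = 256 ≡ 256 (mod 661)
4^8 ≡ 256^2 = 65536 ≡ 97 (mod 661)
4^16 ≡ 97^2 = 9409 ≡ 155 (mod 661)
4^32 ≡ 155^2 = 24025 ≡ 229 (mod 661)
4^64 ≡ 229^2 = 52441 ≡ 222 (mod 661)
4^128 ≡ 222^2 = 49284 ≡ 370 (mod 661)
165 = 128 + 32 + 4 + 1 in binary powers of 2.
So 4^165 ≡ 370 · 229 · 256 · 4 ≡ 660 (mod 661).
Since 4^d ≡ 660 (mod 661), base 4 does not prove 661 composite.

660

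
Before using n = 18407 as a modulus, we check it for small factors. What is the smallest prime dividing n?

79

18407 is odd.
Digit sum 20, not divisible by 3.
Ends in 7: not divisible by 5.
7: 18407 = 7·2629 + 4
11: 18407 = 11·1673 + 4
13: 18407 = 13·1415 + 12
17: 18407 = 17·1082 + 13
19: 18407 = 19·968 + 15
23: 18407 = 23·800 + 7
29: 18407 = 29·634 + 21
31: 18407 = 31·593 + 24
37: 18407 = 37·497 + 18
41: 18407 = 41·448 + 39
43: 18407 = 43·428 + 3
47: 18407 = 47·391 + 30
53: 18407 = 53·347 + 16
59: 18407 = 59·311 + 58
61: 18407 = 61·301 + 46
67: 18407 = 67·274 + 49
71: 18407 = 71·259 + 18
73: 18407 = 73·252 + 11
79: 18407 = 79·233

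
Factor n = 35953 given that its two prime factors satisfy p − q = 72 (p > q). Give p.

Since p = q + 72, we have 35953 = q(q + 72), so q² + 72q − 35953 = 0.
Discriminant: 72² + 4·35953 = 5184 + 143812 = 148996; √148996 = 386.
q = (−72 + 386)/2 = 157, and p = q + 72 = 229.
Check: 157 · 229 = 35953.

229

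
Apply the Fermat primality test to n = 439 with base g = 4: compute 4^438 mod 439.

4^1 ≡ 4 (mod 439)
4^2 ≡ 4^2 = 16 ≡ 16 (mod 439)
4^4 ≡ 16^2 = 256 ≡ 256 (mod 439)
4^8 ≡ 256^2 = 65536 ≡ 125 (mod 439)
4^16 ≡ 125^2 = 15625 ≡ 260 (mod 439)
4^32 ≡ 260^2 = 67600 ≡ 433 (mod 439)
4^64 ≡ 433^2 = 187489 ≡ 36 (mod 439)
4^128 ≡ 36^2 = 1296 ≡ 418 (mod 439)
4^256 ≡ 418^2 = 174724 ≡ 2 (mod 439)
438 = 256 + 128 + 32 + 16 + 4 + 2 in binary powers of 2.
So 4^438 ≡ 2 · 418 · 433 · 260 · 256 · 16 ≡ 1 (mod 439).
Since the result is 1, base 4 gives no evidence that 439 is composite.

1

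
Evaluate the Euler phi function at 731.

672

Factor: 731 = 17 · 43.
φ(731) = (17−1) · (43−1) = 16 · 42 = 672.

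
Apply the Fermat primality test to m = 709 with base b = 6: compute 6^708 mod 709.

6^1 ≡ 6 (mod 709)
6^2 ≡ 6^2 = 36 ≡ 36 (mod 709)
6^4 ≡ 36^2 = 1296 ≡ 587 (mod 709)
6^8 ≡ 587^2 = 344569 ≡ 704 (mod 709)
6^16 ≡ 704^2 = 495616 ≡ 25 (mod 709)
6^32 ≡ 25^2 = 625 ≡ 625 (mod 709)
6^64 ≡ 625^2 = 390625 ≡ 675 (mod 709)
6^128 ≡ 675^2 = 455625 ≡ 447 (mod 709)
6^256 ≡ 447^2 = 199809 ≡ 580 (mod 709)
6^512 ≡ 580^2 = 336400 ≡ 334 (mod 709)
708 = 512 + 128 + 64 + 4 in binary powers of 2.
So 6^708 ≡ 334 · 447 · 675 · 587 ≡ 1 (mod 709).
Since the result is 1, base 6 gives no evidence that 709 is composite.

1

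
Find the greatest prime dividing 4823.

53

4823 = 7 · 689
689 = 13 · 53
53 is prime.
So 4823 = 7 · 13 · 53; the largest prime factor is 53.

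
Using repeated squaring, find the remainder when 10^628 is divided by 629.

565

10^1 ≡ 10 (mod 629)
10^2 ≡ 10^2 = 100 ≡ 100 (mod 629)
10^4 ≡ 100^2 = 10000 ≡ 565 (mod 629)
10^8 ≡ 565^2 = 319225 ≡ 322 (mod 629)
10^16 ≡ 322^2 = 103684 ≡ 528 (mod 629)
10^32 ≡ 528^2 = 278784 ≡ 137 (mod 629)
10^64 ≡ 137^2 = 18769 ≡ 528 (mod 629)
10^128 ≡ 528^2 = 278784 ≡ 137 (mod 629)
10^256 ≡ 137^2 = 18769 ≡ 528 (mod 629)
10^512 ≡ 528^2 = 278784 ≡ 137 (mod 629)
628 = 512 + 64 + 32 + 16 + 4 in binary powers of 2.
So 10^628 ≡ 137 · 528 · 137 · 528 · 565 ≡ 565 (mod 629).
Since 565 ≠ 1, base 10 is a Fermat witness: 629 is composite.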